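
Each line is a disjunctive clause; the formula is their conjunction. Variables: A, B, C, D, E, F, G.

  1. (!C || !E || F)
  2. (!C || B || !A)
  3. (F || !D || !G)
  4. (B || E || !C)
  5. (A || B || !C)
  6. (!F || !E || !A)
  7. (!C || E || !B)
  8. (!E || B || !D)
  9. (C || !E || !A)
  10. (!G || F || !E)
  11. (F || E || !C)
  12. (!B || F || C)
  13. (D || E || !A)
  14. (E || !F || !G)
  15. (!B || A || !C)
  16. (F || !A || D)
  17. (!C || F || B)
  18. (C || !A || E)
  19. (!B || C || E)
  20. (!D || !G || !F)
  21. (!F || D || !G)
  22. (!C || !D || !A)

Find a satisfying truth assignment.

A=False, B=False, C=False, D=False, E=False, F=False, G=False

G occurs only negated in the remaining clauses — set G = False.
Set A = False and propagate.
Set B = False and propagate.
  then C is forced to False.
Branch on D: take D = False.
E, F are now unconstrained; take E = False, F = False.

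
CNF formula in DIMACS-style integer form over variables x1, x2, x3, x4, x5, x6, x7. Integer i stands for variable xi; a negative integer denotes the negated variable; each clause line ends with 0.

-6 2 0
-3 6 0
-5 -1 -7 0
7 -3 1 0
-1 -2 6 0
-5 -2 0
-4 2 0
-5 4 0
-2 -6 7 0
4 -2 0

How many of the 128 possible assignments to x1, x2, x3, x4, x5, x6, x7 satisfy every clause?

10

Case analysis on x2 and x6:
  x2=T, x6=T: remaining (x1,x3,x4,x5,x7) ∈ {(F,F,T,F,T); (F,T,T,F,T); (T,F,T,F,T); (T,T,T,F,T)} — 4.
  x2=T, x6=F: remaining (x1,x3,x4,x5,x7) ∈ {(F,F,T,F,F); (F,F,T,F,T)} — 2.
  x2=F, x6=T: a clause becomes empty — 0.
  x2=F, x6=F: remaining (x1,x3,x4,x5,x7) ∈ {(F,F,F,F,F); (F,F,F,F,T); (T,F,F,F,F); (T,F,F,F,T)} — 4.
Total: 4 + 2 + 0 + 4 = 10.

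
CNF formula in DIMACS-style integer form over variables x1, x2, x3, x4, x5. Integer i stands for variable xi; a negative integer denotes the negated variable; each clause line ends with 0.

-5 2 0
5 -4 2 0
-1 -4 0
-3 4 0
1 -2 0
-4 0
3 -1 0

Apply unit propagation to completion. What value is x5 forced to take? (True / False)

False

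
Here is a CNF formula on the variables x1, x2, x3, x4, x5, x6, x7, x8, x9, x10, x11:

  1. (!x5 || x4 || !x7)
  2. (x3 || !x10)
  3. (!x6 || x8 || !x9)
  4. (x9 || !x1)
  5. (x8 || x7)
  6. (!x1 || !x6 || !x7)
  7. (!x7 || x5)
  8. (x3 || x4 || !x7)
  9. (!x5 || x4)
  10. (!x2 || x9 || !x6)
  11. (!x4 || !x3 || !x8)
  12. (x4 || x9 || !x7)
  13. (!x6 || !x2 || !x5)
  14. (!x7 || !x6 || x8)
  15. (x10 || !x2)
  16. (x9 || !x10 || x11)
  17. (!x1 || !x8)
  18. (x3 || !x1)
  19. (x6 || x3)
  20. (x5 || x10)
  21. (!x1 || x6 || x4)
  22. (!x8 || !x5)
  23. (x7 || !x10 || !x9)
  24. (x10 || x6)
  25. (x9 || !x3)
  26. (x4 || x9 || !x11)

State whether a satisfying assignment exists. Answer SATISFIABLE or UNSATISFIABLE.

Set x1 = True and propagate.
  then x9 is forced to True.
  then x8 is forced to False.
  then x6 is forced to False.
  then x7 is forced to True.
  then x5 is forced to True.
  then x4 is forced to True.
  then x3 is forced to True.
  then x10 is forced to True.
x2, x11 are now unconstrained; take x2 = True, x11 = True.
Every clause has at least one true literal under this assignment.
So x1=True, x2=True, x3=True, x4=True, x5=True, x6=False, x7=True, x8=False, x9=True, x10=True, x11=True is a satisfying assignment.

SATISFIABLE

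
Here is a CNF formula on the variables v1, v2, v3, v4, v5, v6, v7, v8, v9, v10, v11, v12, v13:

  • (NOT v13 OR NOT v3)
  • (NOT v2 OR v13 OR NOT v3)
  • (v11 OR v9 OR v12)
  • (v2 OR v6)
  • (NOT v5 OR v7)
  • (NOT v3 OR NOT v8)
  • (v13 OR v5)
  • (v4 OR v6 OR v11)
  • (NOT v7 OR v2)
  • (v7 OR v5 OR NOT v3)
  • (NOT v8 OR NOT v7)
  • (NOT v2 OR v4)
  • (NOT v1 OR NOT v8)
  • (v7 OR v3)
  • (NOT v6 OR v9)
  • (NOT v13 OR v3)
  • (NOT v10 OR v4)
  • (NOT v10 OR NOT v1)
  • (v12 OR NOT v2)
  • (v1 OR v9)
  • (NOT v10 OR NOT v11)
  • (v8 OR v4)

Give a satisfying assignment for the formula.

v1 = F, v2 = T, v3 = F, v4 = T, v5 = T, v6 = F, v7 = T, v8 = F, v9 = T, v10 = T, v11 = F, v12 = T, v13 = F

Check each clause:
  1. (NOT v13 OR NOT v3) — NOT v13 is true.
  2. (v13 OR NOT v3 OR NOT v2) — NOT v3 is true.
  3. (v11 OR v12 OR v9) — v9 is true.
  4. (v2 OR v6) — v2 is true.
  5. (v7 OR NOT v5) — v7 is true.
  6. (NOT v8 OR NOT v3) — NOT v8 is true.
  7. (v13 OR v5) — v5 is true.
  8. (v6 OR v4 OR v11) — v4 is true.
  9. (NOT v7 OR v2) — v2 is true.
  10. (v5 OR v7 OR NOT v3) — NOT v3 is true.
  11. (NOT v7 OR NOT v8) — NOT v8 is true.
  12. (NOT v2 OR v4) — v4 is true.
  13. (NOT v1 OR NOT v8) — NOT v8 is true.
  14. (v7 OR v3) — v7 is true.
  15. (NOT v6 OR v9) — v9 is true.
  16. (v3 OR NOT v13) — NOT v13 is true.
  17. (v4 OR NOT v10) — v4 is true.
  18. (NOT v1 OR NOT v10) — NOT v1 is true.
  19. (v12 OR NOT v2) — v12 is true.
  20. (v9 OR v1) — v9 is true.
  21. (NOT v11 OR NOT v10) — NOT v11 is true.
  22. (v4 OR v8) — v4 is true.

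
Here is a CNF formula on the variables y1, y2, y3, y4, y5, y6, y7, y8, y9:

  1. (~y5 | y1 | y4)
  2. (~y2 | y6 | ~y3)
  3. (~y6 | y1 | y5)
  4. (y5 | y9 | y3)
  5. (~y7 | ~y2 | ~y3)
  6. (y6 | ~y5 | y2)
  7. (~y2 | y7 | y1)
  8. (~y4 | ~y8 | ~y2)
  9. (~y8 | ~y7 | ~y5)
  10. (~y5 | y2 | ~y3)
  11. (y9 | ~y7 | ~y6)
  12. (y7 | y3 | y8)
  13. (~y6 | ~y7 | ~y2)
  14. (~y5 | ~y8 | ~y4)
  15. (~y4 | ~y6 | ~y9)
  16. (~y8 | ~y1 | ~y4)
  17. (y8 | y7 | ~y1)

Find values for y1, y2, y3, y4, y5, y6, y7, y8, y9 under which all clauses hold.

y1=True  y2=False  y3=True  y4=False  y5=False  y6=False  y7=False  y8=True  y9=False

Check each clause:
  1. (~y5 | y4 | y1) — y1 is true.
  2. (y6 | ~y2 | ~y3) — ~y2 is true.
  3. (y1 | ~y6 | y5) — y1 is true.
  4. (y9 | y3 | y5) — y3 is true.
  5. (~y7 | ~y3 | ~y2) — ~y7 is true.
  6. (y2 | ~y5 | y6) — ~y5 is true.
  7. (y1 | ~y2 | y7) — y1 is true.
  8. (~y2 | ~y8 | ~y4) — ~y4 is true.
  9. (~y7 | ~y8 | ~y5) — ~y7 is true.
  10. (y2 | ~y5 | ~y3) — ~y5 is true.
  11. (y9 | ~y7 | ~y6) — ~y7 is true.
  12. (y3 | y8 | y7) — y8 is true.
  13. (~y7 | ~y6 | ~y2) — ~y7 is true.
  14. (~y5 | ~y4 | ~y8) — ~y5 is true.
  15. (~y9 | ~y6 | ~y4) — ~y6 is true.
  16. (~y8 | ~y1 | ~y4) — ~y4 is true.
  17. (y8 | y7 | ~y1) — y8 is true.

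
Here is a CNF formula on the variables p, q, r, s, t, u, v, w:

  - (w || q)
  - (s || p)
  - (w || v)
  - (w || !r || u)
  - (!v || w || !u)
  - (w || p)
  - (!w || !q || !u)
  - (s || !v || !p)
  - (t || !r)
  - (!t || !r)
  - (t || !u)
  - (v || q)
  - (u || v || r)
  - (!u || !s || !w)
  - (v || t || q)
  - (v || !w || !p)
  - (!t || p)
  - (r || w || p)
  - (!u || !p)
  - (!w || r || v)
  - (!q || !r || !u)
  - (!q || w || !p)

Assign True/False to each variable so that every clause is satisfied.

p=True  q=True  r=False  s=True  t=True  u=False  v=True  w=True

Set p = True and propagate.
  then u is forced to False.
Branch on q: take q = True.
  then w is forced to True.
  then v is forced to True.
  then s is forced to True.
Try r = False.
t is now unconstrained; take t = True.
Check each clause:
  1. (q || w) — w is true.
  2. (p || s) — p is true.
  3. (v || w) — w is true.
  4. (w || !r || u) — w is true.
  5. (w || !u || !v) — w is true.
  6. (p || w) — w is true.
  7. (!q || !w || !u) — !u is true.
  8. (!v || s || !p) — s is true.
  9. (t || !r) — t is true.
  10. (!r || !t) — !r is true.
  11. (!u || t) — !u is true.
  12. (q || v) — q is true.
  13. (v || r || u) — v is true.
  14. (!s || !u || !w) — !u is true.
  15. (t || q || v) — q is true.
  16. (!w || v || !p) — v is true.
  17. (p || !t) — p is true.
  18. (p || r || w) — w is true.
  19. (!p || !u) — !u is true.
  20. (v || !w || r) — v is true.
  21. (!q || !r || !u) — !u is true.
  22. (!p || w || !q) — w is true.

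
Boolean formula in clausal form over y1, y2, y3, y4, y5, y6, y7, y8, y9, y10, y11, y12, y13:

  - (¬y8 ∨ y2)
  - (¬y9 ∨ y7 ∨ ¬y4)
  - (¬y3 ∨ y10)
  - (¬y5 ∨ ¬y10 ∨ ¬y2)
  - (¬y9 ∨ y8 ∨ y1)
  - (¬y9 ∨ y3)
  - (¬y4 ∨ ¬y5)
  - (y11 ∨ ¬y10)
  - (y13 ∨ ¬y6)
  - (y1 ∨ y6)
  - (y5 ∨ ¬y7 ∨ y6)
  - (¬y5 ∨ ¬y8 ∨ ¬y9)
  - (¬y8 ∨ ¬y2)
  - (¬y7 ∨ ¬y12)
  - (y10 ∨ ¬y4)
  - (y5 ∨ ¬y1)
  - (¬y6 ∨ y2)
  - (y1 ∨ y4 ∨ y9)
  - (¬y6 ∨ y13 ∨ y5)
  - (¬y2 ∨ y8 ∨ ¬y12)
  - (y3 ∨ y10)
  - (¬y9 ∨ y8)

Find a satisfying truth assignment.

y1=True, y2=False, y3=True, y4=False, y5=True, y6=False, y7=False, y8=False, y9=False, y10=True, y11=True, y12=False, y13=True

y11 occurs only positively in the remaining clauses — set y11 = True.
y12 occurs only negated in the remaining clauses — set y12 = False.
Branch on y1: take y1 = True.
  then y5 is forced to True.
  then y4 is forced to False.
Try y2 = False.
  then y8 is forced to False.
  then y6 is forced to False.
  then y9 is forced to False.
Branch on y3: take y3 = True.
  then y10 is forced to True.
y7, y13 are now unconstrained; take y7 = False, y13 = True.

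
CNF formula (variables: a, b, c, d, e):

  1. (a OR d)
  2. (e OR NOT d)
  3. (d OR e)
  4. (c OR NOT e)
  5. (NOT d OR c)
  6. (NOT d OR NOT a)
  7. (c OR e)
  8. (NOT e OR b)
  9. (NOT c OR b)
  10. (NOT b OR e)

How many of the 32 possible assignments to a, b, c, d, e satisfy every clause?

2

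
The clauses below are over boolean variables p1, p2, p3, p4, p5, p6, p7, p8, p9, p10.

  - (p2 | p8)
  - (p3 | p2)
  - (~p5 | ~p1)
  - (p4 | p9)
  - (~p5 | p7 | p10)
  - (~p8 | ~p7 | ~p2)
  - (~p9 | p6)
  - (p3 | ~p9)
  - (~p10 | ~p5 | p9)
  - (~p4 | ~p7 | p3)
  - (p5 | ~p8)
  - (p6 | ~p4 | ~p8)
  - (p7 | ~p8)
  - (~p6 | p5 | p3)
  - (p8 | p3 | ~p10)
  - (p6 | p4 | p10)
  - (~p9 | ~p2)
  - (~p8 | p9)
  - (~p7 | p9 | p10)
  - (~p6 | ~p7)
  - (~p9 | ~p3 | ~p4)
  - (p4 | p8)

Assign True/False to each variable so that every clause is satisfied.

p1=True, p2=True, p3=True, p4=True, p5=False, p6=True, p7=False, p8=False, p9=False, p10=True

Check each clause:
  1. (p8 | p2) — p2 is true.
  2. (p3 | p2) — p2 is true.
  3. (~p1 | ~p5) — ~p5 is true.
  4. (p4 | p9) — p4 is true.
  5. (p10 | ~p5 | p7) — p10 is true.
  6. (~p2 | ~p8 | ~p7) — ~p8 is true.
  7. (p6 | ~p9) — p6 is true.
  8. (~p9 | p3) — p3 is true.
  9. (p9 | ~p5 | ~p10) — ~p5 is true.
  10. (p3 | ~p4 | ~p7) — ~p7 is true.
  11. (~p8 | p5) — ~p8 is true.
  12. (~p4 | p6 | ~p8) — ~p8 is true.
  13. (p7 | ~p8) — ~p8 is true.
  14. (p3 | ~p6 | p5) — p3 is true.
  15. (p8 | p3 | ~p10) — p3 is true.
  16. (p6 | p4 | p10) — p10 is true.
  17. (~p9 | ~p2) — ~p9 is true.
  18. (~p8 | p9) — ~p8 is true.
  19. (~p7 | p10 | p9) — ~p7 is true.
  20. (~p7 | ~p6) — ~p7 is true.
  21. (~p4 | ~p9 | ~p3) — ~p9 is true.
  22. (p8 | p4) — p4 is true.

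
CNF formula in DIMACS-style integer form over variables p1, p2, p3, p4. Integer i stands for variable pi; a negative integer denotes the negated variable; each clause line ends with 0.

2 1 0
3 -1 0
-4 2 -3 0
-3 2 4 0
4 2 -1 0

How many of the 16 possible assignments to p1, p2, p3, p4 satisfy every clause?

6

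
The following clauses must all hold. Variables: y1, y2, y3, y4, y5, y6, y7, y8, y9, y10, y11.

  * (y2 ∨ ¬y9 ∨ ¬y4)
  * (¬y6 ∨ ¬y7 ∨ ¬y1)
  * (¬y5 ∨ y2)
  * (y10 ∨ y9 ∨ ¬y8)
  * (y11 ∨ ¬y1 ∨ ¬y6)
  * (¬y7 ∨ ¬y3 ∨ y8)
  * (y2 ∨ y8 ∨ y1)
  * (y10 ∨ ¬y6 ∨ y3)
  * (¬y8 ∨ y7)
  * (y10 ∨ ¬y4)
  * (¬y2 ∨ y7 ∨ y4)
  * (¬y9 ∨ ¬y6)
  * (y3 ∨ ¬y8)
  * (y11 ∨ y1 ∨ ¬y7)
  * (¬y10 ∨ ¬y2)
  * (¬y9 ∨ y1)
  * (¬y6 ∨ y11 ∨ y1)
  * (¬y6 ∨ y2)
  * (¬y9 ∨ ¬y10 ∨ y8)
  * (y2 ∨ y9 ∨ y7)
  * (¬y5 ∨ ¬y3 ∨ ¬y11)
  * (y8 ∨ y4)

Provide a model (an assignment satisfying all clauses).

y5 occurs only negated in the remaining clauses — set y5 = False.
y6 occurs only negated in the remaining clauses — set y6 = False.
Branch on y1: take y1 = True.
Try y2 = False.
The remaining clauses are satisfied by y3 = False, y4 = True, y7 = True, y8 = False, y9 = False, y10 = True, y11 = False.

y1=True, y2=False, y3=False, y4=True, y5=False, y6=False, y7=True, y8=False, y9=False, y10=True, y11=False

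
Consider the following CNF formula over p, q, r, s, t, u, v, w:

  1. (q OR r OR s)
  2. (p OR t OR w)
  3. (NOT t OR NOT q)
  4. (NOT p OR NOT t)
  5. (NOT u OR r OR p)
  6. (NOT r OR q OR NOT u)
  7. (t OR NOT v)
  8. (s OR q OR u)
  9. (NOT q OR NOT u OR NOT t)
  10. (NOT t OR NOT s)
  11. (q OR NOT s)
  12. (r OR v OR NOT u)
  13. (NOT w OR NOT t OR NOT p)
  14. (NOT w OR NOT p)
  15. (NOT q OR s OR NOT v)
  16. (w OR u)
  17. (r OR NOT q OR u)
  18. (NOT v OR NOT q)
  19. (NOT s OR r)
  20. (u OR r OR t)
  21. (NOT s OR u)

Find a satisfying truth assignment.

p = T, q = T, r = T, s = T, t = F, u = T, v = F, w = F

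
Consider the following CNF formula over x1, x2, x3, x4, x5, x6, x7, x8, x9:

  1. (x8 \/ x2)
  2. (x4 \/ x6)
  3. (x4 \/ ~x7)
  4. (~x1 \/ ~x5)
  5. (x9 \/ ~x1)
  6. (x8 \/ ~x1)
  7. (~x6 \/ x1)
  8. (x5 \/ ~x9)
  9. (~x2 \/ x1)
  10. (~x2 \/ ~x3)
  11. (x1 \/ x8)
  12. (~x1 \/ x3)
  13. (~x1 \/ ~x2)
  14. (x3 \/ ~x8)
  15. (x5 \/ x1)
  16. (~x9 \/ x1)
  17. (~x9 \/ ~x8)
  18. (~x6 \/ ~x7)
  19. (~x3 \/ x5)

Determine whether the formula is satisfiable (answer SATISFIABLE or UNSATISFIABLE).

SATISFIABLE

Pure literal: x4 appears only positively; assign x4 = True.
x7 occurs only negated in the remaining clauses — set x7 = False.
Set x1 = False and propagate.
  then x6 is forced to False.
  then x2 is forced to False.
  then x8 is forced to True.
  then x3 is forced to True.
  then x5 is forced to True.
  then x9 is forced to False.
So x1=F, x2=F, x3=T, x4=T, x5=T, x6=F, x7=F, x8=T, x9=F is a satisfying assignment.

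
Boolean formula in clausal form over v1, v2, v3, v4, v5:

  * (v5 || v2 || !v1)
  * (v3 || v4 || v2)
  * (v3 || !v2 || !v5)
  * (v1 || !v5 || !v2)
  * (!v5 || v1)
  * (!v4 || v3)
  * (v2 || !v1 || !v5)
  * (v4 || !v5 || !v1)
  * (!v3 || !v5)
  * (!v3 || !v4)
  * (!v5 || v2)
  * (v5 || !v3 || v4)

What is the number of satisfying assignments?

Satisfying assignments:
  v1=F v2=T v3=F v4=F v5=F
  v1=T v2=T v3=F v4=F v5=F
Count: 2.

2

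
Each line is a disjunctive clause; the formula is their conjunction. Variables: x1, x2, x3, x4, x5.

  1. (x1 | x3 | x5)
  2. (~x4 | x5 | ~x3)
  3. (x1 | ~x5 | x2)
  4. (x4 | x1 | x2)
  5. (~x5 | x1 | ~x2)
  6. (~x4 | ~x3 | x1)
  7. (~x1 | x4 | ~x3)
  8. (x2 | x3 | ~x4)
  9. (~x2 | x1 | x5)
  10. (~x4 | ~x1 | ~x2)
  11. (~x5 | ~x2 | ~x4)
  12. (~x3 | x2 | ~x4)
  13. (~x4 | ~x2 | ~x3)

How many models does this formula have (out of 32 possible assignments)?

4

Satisfying assignments:
  x1=1 x2=0 x3=0 x4=0 x5=0
  x1=1 x2=0 x3=0 x4=0 x5=1
  x1=1 x2=1 x3=0 x4=0 x5=0
  x1=1 x2=1 x3=0 x4=0 x5=1
That's 4 in total.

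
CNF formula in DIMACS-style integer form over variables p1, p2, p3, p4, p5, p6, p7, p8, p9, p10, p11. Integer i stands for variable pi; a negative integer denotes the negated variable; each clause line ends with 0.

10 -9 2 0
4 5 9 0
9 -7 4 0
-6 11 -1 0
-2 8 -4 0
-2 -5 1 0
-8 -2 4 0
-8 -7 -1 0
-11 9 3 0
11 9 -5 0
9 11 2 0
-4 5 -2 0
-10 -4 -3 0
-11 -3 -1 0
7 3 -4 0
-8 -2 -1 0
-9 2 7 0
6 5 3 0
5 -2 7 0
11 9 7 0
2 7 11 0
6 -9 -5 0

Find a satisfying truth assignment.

p1 = F  p2 = F  p3 = T  p4 = F  p5 = F  p6 = T  p7 = T  p8 = T  p9 = T  p10 = T  p11 = F

Set p1 = False and propagate.
Try p2 = False.
Set p3 = True and propagate.
For the remaining variables, p4 = False, p5 = False, p6 = True, p7 = True, p8 = True, p9 = True, p10 = True, p11 = False works.
Every clause has at least one true literal under this assignment.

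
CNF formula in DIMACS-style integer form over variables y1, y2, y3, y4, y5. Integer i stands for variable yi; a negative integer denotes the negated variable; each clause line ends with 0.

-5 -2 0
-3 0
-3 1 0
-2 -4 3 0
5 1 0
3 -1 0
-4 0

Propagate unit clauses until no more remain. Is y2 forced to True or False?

False

(~y3) stands alone — y3 = False.
(~y1 \/ y3) with y3 = False leaves only ~y1, so y1 = False.
From (y1 \/ y5) and y1 = False: y5 = True.
In (~y2 \/ ~y5), ~y5 is now false; ~y2 must hold, so y2 = False.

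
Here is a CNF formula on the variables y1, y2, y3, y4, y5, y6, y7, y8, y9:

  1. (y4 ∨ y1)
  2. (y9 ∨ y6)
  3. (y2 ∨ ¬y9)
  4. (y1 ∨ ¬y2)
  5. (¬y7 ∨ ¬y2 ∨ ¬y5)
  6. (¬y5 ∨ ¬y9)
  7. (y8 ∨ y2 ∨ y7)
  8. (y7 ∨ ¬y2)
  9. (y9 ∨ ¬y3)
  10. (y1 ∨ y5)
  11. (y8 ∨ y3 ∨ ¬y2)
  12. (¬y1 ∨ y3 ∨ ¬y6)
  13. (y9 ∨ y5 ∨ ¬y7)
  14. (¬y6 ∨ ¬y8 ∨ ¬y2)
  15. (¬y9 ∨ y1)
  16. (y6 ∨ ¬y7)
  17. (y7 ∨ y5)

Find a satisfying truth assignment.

y4 occurs only positively in the remaining clauses — set y4 = True.
Try y1 = False.
  then y2 is forced to False.
  then y9 is forced to False.
  then y6 is forced to True.
  then y3 is forced to False.
  then y5 is forced to True.
Try y7 = False.
  then y8 is forced to True.
Every clause has at least one true literal under this assignment.

y1 = F, y2 = F, y3 = F, y4 = T, y5 = T, y6 = T, y7 = F, y8 = T, y9 = F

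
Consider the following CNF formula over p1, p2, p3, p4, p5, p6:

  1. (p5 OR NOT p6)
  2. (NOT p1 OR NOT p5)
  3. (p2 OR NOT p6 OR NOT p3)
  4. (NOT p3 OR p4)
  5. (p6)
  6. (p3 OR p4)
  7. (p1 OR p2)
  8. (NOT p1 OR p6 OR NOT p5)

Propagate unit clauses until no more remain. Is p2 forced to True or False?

True

(p6) is a unit clause: p6 = True.
In (NOT p6 OR p5), NOT p6 is now false; p5 must hold, so p5 = True.
From (NOT p1 OR NOT p5) and p5 = True: p1 = False.
(p1 OR p2) with p1 = False leaves only p2, so p2 = True.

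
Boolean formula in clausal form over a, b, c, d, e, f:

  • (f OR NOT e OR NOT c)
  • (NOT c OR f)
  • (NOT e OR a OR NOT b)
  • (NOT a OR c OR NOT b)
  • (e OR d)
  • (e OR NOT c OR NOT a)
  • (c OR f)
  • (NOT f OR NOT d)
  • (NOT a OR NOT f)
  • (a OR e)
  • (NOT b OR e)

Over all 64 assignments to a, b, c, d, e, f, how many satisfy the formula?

The models are:
  a=0 b=0 c=0 d=0 e=1 f=1
  a=0 b=0 c=1 d=0 e=1 f=1
That's 2 in total.

2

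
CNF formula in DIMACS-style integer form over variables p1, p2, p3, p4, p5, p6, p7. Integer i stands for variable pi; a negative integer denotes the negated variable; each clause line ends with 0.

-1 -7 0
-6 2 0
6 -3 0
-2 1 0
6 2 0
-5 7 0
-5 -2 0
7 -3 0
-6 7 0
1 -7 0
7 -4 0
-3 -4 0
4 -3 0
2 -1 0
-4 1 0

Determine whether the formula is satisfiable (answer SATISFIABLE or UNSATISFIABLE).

SATISFIABLE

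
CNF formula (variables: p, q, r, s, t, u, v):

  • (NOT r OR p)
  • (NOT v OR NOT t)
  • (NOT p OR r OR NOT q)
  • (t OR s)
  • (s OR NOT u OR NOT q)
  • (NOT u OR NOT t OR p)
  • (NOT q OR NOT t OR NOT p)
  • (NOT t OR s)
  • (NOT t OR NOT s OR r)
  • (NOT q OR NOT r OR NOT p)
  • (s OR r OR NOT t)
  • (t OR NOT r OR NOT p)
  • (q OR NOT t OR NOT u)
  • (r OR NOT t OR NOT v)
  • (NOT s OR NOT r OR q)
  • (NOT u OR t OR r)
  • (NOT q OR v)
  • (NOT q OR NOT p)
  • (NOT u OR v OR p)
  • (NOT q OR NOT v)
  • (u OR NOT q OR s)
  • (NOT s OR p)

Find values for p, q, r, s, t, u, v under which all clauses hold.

Set p = True and propagate.
  then q is forced to False.
Set r = False and propagate.
The remaining clauses are satisfied by s = True, t = False, u = False, v = True.
Every clause has at least one true literal under this assignment.
Check each clause:
  1. (p OR NOT r) — p is true.
  2. (NOT v OR NOT t) — NOT t is true.
  3. (NOT q OR NOT p OR r) — NOT q is true.
  4. (t OR s) — s is true.
  5. (s OR NOT u OR NOT q) — NOT u is true.
  6. (p OR NOT t OR NOT u) — p is true.
  7. (NOT p OR NOT t OR NOT q) — NOT t is true.
  8. (NOT t OR s) — NOT t is true.
  9. (NOT t OR NOT s OR r) — NOT t is true.
  10. (NOT r OR NOT p OR NOT q) — NOT r is true.
  11. (s OR r OR NOT t) — s is true.
  12. (t OR NOT r OR NOT p) — NOT r is true.
  13. (q OR NOT u OR NOT t) — NOT u is true.
  14. (NOT t OR r OR NOT v) — NOT t is true.
  15. (q OR NOT r OR NOT s) — NOT r is true.
  16. (r OR t OR NOT u) — NOT u is true.
  17. (v OR NOT q) — NOT q is true.
  18. (NOT q OR NOT p) — NOT q is true.
  19. (v OR p OR NOT u) — p is true.
  20. (NOT v OR NOT q) — NOT q is true.
  21. (NOT q OR s OR u) — s is true.
  22. (NOT s OR p) — p is true.

p=T, q=F, r=F, s=T, t=F, u=F, v=T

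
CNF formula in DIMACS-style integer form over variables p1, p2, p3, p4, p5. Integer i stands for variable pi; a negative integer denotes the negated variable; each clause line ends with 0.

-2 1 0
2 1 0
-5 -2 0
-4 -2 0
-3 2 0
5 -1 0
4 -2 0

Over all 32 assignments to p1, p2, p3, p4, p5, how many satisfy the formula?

2

Satisfying assignments:
  p1=1 p2=0 p3=0 p4=0 p5=1
  p1=1 p2=0 p3=0 p4=1 p5=1
Count: 2.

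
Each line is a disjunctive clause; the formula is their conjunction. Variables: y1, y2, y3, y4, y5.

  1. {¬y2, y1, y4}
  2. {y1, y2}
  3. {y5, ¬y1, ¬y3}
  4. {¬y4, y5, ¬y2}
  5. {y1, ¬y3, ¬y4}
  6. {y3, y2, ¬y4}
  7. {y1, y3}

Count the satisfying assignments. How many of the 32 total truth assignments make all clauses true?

9

Split on y1, then y2.
  y1=1, y2=1: 5 of the 8 assignments to (y3,y4,y5) work.
  y1=1, y2=0: remaining (y3,y4,y5) ∈ {(0,0,0); (0,0,1); (1,0,1); (1,1,1)} — 4.
  y1=0, y2=1: a clause becomes empty — 0.
  y1=0, y2=0: a clause becomes empty — 0.
Total: 5 + 4 + 0 + 0 = 9.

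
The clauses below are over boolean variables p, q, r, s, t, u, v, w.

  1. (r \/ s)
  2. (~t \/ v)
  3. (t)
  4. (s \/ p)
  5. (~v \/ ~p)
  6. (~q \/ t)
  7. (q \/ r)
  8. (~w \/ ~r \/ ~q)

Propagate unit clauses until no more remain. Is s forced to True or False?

True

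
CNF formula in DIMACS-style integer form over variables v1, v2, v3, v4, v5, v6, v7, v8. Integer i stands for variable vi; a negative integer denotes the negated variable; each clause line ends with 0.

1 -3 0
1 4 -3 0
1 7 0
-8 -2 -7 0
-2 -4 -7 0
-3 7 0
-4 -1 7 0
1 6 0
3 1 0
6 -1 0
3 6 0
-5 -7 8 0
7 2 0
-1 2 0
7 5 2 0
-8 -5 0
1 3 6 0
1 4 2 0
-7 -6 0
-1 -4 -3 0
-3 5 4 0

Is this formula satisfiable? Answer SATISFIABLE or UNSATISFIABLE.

Set v1 = True and propagate.
  then v6 is forced to True.
  then v2 is forced to True.
  then v7 is forced to False.
  then v3 is forced to False.
  then v4 is forced to False.
Branch on v5: take v5 = True.
  then v8 is forced to False.
Every clause has at least one true literal under this assignment.
So v1=T, v2=T, v3=F, v4=F, v5=T, v6=T, v7=F, v8=F is a satisfying assignment.

SATISFIABLE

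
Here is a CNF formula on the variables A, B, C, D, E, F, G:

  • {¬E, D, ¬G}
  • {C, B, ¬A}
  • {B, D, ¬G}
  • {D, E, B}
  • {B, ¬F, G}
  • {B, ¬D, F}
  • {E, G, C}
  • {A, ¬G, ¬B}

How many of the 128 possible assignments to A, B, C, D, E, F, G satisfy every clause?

45

Case analysis on B and G:
  B=1, G=1: C, F free; 3 ways for (A,D,E) × 2^2 = 12.
  B=1, G=0: A, D, F free; 3 ways for (C,E) × 2^3 = 24.
  B=0, G=1: E free; 3 ways for (A,C,D,F) × 2^1 = 6.
  B=0, G=0: remaining (A,C,D,E,F) ∈ {(0,0,0,1,0); (0,1,0,1,0); (1,1,0,1,0)} — 3.
Total: 12 + 24 + 6 + 3 = 45.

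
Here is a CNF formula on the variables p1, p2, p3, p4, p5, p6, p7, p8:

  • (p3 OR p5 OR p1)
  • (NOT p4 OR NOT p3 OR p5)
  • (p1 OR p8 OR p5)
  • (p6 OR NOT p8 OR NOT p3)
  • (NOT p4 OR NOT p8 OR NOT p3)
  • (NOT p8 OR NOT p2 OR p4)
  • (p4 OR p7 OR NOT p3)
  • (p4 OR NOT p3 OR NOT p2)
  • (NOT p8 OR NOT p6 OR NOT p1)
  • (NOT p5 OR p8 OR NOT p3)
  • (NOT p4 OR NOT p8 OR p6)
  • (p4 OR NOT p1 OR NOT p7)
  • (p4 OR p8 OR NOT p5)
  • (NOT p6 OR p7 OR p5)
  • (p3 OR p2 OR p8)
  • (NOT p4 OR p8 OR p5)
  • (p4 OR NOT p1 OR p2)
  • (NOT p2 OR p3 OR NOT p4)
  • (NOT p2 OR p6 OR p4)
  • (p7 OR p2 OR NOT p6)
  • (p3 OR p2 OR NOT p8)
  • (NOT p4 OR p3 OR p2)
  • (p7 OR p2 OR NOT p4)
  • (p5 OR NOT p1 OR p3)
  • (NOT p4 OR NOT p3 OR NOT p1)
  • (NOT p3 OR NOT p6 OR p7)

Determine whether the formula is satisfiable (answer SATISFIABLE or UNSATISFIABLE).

Try p1 = False.
Set p2 = False and propagate.
Try p3 = True.
For the remaining variables, p4 = False, p5 = True, p6 = True, p7 = True, p8 = True works.
So p1 = False, p2 = False, p3 = True, p4 = False, p5 = True, p6 = True, p7 = True, p8 = True is a satisfying assignment.

SATISFIABLE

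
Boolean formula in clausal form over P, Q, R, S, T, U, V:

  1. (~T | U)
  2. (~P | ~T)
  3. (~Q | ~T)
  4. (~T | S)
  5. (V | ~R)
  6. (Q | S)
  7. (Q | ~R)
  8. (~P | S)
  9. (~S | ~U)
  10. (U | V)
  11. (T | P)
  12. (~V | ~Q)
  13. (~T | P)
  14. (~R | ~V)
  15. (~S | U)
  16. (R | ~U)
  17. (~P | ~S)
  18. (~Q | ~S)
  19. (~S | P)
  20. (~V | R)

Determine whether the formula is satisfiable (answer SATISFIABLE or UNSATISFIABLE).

UNSATISFIABLE

S = True:
  propagation gives U=False; an empty clause results — contradiction.
S = False:
  propagation gives T=False, Q=True, P=False; an empty clause results — contradiction.
Every branch closes, so no satisfying assignment exists.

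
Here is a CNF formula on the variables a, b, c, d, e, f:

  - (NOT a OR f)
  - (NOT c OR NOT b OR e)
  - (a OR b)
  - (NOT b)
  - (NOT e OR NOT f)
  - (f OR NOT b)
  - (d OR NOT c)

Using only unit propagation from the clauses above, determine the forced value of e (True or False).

(NOT b) is a unit clause: b = False.
(b OR a): since b = False, the clause reduces to (a). a = True.
(NOT a OR f) with a = True leaves only f, so f = True.
(NOT f OR NOT e) with f = True leaves only NOT e, so e = False.

False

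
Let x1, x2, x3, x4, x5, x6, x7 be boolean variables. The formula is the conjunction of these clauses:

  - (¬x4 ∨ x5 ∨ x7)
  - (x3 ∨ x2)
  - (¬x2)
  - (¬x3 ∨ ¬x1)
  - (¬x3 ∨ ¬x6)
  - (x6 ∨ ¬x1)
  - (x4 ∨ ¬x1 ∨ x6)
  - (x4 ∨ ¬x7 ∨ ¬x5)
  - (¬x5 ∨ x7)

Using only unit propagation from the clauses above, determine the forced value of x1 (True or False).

False

(¬x2) stands alone — x2 = False.
In (x2 ∨ x3), x2 is now false; x3 must hold, so x3 = True.
From (¬x1 ∨ ¬x3) and x3 = True: x1 = False.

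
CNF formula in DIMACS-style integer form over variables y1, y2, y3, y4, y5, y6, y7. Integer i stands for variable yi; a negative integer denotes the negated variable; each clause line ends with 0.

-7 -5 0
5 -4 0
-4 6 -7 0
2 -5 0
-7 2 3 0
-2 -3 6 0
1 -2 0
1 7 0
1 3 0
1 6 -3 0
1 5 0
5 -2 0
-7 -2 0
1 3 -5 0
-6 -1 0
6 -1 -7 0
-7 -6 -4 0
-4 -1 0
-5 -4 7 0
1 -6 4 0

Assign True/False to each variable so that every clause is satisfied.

Branch on y1: take y1 = True.
  then y6 is forced to False.
  then y7 is forced to False.
  then y4 is forced to False.
Try y2 = True.
  then y3 is forced to False.
  then y5 is forced to True.

y1 = T, y2 = T, y3 = F, y4 = F, y5 = T, y6 = F, y7 = F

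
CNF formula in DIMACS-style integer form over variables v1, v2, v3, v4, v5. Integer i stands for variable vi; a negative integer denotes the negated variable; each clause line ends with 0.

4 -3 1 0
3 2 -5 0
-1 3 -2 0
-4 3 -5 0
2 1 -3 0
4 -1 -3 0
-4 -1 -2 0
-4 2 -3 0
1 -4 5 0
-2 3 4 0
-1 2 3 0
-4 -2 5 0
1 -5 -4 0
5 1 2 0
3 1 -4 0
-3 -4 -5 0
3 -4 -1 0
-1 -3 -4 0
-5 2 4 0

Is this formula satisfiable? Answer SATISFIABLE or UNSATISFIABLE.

UNSATISFIABLE

v4 = True:
  v1 = True:
    propagation gives v2=False, v3=False; an empty clause results — contradiction.
  v1 = False:
    propagation gives v5=True; an empty clause results — contradiction.
v4 = False:
  v2 = True:
    propagation gives v3=True, v1=True; an empty clause results — contradiction.
  v2 = False:
    propagation gives v5=False, v1=True, v3=False; an empty clause results — contradiction.
Every branch closes, so no satisfying assignment exists.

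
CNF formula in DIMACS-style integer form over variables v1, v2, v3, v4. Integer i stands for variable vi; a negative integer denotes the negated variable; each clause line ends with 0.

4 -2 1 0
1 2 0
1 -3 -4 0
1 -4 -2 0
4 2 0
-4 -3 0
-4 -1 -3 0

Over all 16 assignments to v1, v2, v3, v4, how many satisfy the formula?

4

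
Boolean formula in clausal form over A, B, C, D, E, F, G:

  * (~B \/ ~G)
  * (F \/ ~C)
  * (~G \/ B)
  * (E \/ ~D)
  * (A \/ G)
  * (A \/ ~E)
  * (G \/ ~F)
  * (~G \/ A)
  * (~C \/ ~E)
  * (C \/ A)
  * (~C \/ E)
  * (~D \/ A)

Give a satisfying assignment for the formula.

A occurs only positively in the remaining clauses — set A = True.
D occurs only negated in the remaining clauses — set D = False.
Set B = True and propagate.
  then G is forced to False.
  then F is forced to False.
  then C is forced to False.
E is now unconstrained; take E = True.

A=True  B=True  C=False  D=False  E=True  F=False  G=False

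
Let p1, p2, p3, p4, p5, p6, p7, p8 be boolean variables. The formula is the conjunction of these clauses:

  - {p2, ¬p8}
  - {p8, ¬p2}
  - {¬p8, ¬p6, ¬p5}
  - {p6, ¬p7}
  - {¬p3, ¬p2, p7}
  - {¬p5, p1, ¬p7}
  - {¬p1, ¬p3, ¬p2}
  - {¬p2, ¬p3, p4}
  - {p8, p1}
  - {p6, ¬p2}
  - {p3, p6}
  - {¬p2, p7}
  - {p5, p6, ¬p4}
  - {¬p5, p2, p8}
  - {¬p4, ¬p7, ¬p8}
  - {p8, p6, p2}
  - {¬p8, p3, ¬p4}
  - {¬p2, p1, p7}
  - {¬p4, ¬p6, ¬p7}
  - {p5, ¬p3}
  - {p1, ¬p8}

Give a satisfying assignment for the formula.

p1 = 1, p2 = 1, p3 = 0, p4 = 0, p5 = 0, p6 = 1, p7 = 1, p8 = 1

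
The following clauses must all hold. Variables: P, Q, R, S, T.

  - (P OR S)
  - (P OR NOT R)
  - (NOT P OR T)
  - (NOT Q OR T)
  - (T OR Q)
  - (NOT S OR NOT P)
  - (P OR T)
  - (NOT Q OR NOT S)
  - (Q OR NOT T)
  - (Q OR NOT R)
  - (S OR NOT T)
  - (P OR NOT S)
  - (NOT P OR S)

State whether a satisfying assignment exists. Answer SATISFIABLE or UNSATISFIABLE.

P = True:
  propagation gives T=True, S=False; an empty clause results — contradiction.
P = False:
  propagation gives S=True; an empty clause results — contradiction.
Every branch closes, so no satisfying assignment exists.

UNSATISFIABLE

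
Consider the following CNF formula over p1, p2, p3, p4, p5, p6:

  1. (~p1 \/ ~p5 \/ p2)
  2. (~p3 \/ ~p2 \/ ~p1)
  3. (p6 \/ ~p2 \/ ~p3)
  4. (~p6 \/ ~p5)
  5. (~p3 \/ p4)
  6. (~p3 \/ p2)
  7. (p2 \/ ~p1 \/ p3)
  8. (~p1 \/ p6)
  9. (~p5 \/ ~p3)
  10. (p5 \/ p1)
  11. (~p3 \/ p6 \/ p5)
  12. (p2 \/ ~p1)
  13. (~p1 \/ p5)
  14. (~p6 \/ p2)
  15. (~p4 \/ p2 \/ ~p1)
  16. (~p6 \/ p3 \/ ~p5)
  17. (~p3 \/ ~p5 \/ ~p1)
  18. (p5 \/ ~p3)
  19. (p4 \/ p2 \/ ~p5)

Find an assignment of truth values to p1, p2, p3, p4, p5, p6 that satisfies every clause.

Try p1 = False.
  then p5 is forced to True.
  then p6 is forced to False.
  then p3 is forced to False.
The remaining clauses are satisfied by p2 = False, p4 = True.
Every clause has at least one true literal under this assignment.

p1=False, p2=False, p3=False, p4=True, p5=True, p6=False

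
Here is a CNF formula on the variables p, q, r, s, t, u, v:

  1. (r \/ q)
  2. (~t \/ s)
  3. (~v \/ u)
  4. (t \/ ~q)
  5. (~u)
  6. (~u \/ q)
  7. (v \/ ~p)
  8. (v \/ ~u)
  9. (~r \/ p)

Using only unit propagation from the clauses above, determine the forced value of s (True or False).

True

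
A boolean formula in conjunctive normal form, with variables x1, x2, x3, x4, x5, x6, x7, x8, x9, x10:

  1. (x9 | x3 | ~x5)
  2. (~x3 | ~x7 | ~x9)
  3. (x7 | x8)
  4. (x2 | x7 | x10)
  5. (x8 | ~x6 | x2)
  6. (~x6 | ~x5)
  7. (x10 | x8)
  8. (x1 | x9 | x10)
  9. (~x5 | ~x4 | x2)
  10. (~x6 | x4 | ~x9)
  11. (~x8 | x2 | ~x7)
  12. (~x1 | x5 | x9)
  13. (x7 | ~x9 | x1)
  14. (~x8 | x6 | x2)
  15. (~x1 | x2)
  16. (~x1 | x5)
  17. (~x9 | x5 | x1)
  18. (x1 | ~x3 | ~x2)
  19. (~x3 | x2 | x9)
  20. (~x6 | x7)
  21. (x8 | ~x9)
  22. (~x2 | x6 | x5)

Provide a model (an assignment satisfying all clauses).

x1=False, x2=False, x3=False, x4=True, x5=False, x6=False, x7=True, x8=False, x9=False, x10=True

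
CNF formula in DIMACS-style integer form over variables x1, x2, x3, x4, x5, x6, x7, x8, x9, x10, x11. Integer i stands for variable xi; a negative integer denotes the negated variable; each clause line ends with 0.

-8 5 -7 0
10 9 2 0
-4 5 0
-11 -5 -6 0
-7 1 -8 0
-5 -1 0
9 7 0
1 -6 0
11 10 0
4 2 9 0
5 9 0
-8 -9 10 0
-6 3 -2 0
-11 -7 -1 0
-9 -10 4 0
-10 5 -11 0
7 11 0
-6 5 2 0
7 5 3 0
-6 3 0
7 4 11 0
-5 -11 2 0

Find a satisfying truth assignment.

x1=1, x2=1, x3=1, x4=0, x5=0, x6=0, x7=0, x8=0, x9=1, x10=0, x11=1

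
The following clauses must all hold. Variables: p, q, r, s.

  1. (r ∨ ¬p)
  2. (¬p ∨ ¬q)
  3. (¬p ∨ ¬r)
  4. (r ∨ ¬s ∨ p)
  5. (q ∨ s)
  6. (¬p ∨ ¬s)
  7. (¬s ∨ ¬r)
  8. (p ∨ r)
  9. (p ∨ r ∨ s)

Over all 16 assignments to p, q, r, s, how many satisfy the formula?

1

Satisfying assignments:
  p=0 q=1 r=1 s=0
Count: 1.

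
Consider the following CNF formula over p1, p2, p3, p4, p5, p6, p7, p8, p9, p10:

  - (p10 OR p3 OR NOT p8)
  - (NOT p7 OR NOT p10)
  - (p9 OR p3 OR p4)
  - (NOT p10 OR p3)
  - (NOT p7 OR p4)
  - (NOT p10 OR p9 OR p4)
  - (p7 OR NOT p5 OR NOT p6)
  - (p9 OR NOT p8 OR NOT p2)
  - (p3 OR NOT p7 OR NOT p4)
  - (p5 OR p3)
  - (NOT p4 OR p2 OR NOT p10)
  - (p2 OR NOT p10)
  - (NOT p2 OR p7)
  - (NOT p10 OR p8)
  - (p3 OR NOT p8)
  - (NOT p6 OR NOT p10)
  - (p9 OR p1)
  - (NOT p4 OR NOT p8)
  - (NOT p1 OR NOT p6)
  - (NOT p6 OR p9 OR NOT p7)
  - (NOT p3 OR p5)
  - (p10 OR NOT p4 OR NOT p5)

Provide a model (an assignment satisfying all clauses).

p1 = T, p2 = F, p3 = T, p4 = F, p5 = T, p6 = F, p7 = F, p8 = T, p9 = T, p10 = F

Pure literal: p6 appears only negated; assign p6 = False.
Pure literal: p9 appears only positively; assign p9 = True.
Branch on p2: take p2 = False.
  then p10 is forced to False.
Try p3 = True.
  then p5 is forced to True.
  then p4 is forced to False.
  then p7 is forced to False.
p1, p8 are now unconstrained; take p1 = True, p8 = True.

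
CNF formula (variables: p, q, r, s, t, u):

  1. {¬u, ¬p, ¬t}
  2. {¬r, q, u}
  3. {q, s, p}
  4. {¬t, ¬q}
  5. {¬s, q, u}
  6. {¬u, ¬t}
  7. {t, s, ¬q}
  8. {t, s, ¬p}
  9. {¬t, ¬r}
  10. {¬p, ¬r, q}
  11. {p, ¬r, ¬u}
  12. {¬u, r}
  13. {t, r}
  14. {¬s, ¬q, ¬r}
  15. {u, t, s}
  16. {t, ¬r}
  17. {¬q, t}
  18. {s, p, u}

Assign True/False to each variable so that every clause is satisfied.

p=1  q=0  r=0  s=0  t=1  u=0

Branch on p: take p = True.
Try q = False.
  then r is forced to False.
  then u is forced to False.
  then s is forced to False.
  then t is forced to True.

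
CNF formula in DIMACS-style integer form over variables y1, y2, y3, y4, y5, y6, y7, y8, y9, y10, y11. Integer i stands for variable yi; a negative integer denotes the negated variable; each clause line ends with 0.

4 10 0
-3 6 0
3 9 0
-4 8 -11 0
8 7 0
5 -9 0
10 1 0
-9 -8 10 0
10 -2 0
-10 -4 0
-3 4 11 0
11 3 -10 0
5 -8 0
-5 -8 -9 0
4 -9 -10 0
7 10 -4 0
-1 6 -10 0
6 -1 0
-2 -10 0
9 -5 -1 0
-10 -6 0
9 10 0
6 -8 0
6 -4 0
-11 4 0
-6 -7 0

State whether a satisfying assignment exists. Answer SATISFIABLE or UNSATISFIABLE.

y10 = True:
  propagation gives y4=False, y9=False, y3=True, y6=True; an empty clause results — contradiction.
y10 = False:
  propagation gives y4=True, y1=True, y2=False, y7=True; an empty clause results — contradiction.
Every branch closes, so no satisfying assignment exists.

UNSATISFIABLE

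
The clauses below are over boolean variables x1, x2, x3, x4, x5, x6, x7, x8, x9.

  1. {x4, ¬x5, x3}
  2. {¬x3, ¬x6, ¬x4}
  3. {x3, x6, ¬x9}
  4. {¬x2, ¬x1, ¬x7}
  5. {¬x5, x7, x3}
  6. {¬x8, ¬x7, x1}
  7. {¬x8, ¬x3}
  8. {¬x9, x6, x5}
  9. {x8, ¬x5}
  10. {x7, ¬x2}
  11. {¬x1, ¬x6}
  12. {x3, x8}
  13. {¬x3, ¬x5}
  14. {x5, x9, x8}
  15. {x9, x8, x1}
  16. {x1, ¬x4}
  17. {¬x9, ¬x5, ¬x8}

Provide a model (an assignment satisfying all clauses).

x2 occurs only negated in the remaining clauses — set x2 = False.
Set x1 = False and propagate.
  then x4 is forced to False.
Try x3 = False.
  then x5 is forced to False.
  then x8 is forced to True.
  then x7 is forced to False.
Set x6 = False and propagate.
  then x9 is forced to False.
Every clause has at least one true literal under this assignment.

x1=0, x2=0, x3=0, x4=0, x5=0, x6=0, x7=0, x8=1, x9=0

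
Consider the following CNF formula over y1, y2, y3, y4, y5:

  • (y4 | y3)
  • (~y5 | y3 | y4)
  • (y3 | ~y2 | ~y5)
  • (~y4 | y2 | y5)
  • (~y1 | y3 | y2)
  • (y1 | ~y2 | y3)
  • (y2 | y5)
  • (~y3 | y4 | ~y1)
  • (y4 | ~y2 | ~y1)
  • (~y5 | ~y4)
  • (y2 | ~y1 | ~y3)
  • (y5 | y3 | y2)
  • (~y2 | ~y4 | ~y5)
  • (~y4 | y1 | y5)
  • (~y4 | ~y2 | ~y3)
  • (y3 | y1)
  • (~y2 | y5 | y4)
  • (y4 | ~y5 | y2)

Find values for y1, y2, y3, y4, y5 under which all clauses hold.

y1=T, y2=T, y3=F, y4=T, y5=F

Check each clause:
  1. (y4 | y3) — y4 is true.
  2. (y4 | y3 | ~y5) — ~y5 is true.
  3. (~y2 | y3 | ~y5) — ~y5 is true.
  4. (y2 | y5 | ~y4) — y2 is true.
  5. (~y1 | y3 | y2) — y2 is true.
  6. (~y2 | y1 | y3) — y1 is true.
  7. (y5 | y2) — y2 is true.
  8. (~y1 | y4 | ~y3) — y4 is true.
  9. (~y1 | y4 | ~y2) — y4 is true.
  10. (~y4 | ~y5) — ~y5 is true.
  11. (~y3 | ~y1 | y2) — y2 is true.
  12. (y3 | y5 | y2) — y2 is true.
  13. (~y2 | ~y4 | ~y5) — ~y5 is true.
  14. (y5 | ~y4 | y1) — y1 is true.
  15. (~y2 | ~y4 | ~y3) — ~y3 is true.
  16. (y1 | y3) — y1 is true.
  17. (~y2 | y5 | y4) — y4 is true.
  18. (y4 | y2 | ~y5) — y2 is true.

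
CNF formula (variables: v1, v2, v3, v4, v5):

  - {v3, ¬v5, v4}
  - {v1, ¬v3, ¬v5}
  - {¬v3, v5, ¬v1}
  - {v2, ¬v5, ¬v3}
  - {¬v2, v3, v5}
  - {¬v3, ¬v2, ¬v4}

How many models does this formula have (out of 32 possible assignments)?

Case analysis on v3 and v5:
  v3=1, v5=1: remaining (v1,v2,v4) ∈ {(1,1,0)} — 1.
  v3=1, v5=0: remaining (v1,v2,v4) ∈ {(0,0,0); (0,0,1); (0,1,0)} — 3.
  v3=0, v5=1: remaining (v1,v2,v4) ∈ {(0,0,1); (0,1,1); (1,0,1); (1,1,1)} — 4.
  v3=0, v5=0: remaining (v1,v2,v4) ∈ {(0,0,0); (0,0,1); (1,0,0); (1,0,1)} — 4.
Total: 1 + 3 + 4 + 4 = 12.

12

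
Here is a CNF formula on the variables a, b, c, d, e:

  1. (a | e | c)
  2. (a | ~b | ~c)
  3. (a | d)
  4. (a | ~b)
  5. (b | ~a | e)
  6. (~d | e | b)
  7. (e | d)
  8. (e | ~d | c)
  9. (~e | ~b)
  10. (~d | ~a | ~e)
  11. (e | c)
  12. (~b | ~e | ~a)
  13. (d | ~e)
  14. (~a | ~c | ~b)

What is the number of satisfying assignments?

Satisfying assignments:
  a=F b=F c=F d=T e=T
  a=F b=F c=T d=T e=T
That's 2 in total.

2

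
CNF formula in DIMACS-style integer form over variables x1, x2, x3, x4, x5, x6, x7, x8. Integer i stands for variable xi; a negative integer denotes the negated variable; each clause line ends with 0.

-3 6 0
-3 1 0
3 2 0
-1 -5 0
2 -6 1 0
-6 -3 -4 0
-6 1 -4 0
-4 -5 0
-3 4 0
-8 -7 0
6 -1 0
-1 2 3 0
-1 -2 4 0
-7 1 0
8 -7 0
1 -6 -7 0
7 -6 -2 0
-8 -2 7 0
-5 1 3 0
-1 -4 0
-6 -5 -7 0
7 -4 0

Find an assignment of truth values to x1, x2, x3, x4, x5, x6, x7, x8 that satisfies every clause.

x5 occurs only negated in the remaining clauses — set x5 = False.
Try x1 = False.
  then x3 is forced to False.
  then x2 is forced to True.
  then x7 is forced to False.
  then x6 is forced to False.
  then x8 is forced to False.
  then x4 is forced to False.
Every clause has at least one true literal under this assignment.

x1=F, x2=T, x3=F, x4=F, x5=F, x6=F, x7=F, x8=F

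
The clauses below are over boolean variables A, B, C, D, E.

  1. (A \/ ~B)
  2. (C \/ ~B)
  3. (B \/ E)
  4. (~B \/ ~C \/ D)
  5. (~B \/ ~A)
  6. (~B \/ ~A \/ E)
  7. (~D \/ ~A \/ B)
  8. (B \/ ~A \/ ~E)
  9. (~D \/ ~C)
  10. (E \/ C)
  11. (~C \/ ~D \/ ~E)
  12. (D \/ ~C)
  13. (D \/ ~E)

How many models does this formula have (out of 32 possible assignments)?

1

Satisfying assignments:
  A=0 B=0 C=0 D=1 E=1
That's 1 in total.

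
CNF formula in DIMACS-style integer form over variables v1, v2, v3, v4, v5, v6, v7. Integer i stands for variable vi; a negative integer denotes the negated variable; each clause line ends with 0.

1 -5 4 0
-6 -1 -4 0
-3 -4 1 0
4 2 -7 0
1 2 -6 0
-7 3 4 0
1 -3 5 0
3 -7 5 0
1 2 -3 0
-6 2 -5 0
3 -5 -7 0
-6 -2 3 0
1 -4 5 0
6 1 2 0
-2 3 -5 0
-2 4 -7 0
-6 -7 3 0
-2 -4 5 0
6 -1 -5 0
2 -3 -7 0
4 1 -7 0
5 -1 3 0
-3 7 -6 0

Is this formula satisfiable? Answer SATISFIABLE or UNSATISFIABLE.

SATISFIABLE

Set v1 = True and propagate.
Try v2 = False.
Set v3 = True and propagate.
  then v7 is forced to False.
  then v6 is forced to False.
  then v5 is forced to False.
v4 is now unconstrained; take v4 = False.
Every clause has at least one true literal under this assignment.
So v1 = True, v2 = False, v3 = True, v4 = False, v5 = False, v6 = False, v7 = False is a satisfying assignment.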